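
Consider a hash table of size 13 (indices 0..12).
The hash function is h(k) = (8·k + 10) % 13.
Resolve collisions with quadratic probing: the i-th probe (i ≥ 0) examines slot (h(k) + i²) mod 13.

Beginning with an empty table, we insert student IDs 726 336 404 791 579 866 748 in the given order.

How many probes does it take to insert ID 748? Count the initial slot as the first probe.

726: h=7 → slot 7
336: h=7, probe 7,8 → slot 8
404: h=5 → slot 5
791: h=7, probe 7,8,11 → slot 11
579: h=1 → slot 1
866: h=9 → slot 9
748: h=1, probe 1,2 → slot 2
Table: [., 579, 748, ., ., 404, ., 726, 336, 866, ., 791, .]

2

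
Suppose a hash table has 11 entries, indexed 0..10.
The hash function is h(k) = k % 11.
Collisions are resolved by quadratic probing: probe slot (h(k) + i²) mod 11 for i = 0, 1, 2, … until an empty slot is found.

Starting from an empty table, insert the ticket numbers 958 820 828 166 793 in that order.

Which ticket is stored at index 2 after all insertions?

166

Insert 958: h=1, slot 1 empty => index 1.
Insert 820: h=6, slot 6 empty => index 6.
Insert 828: h=3, slot 3 empty => index 3.
Insert 166: h=1, slot 1 occupied => index 2.
Insert 793: h=1, slots 1,2 occupied => index 5.
Table: [∅, 958, 166, 828, ∅, 793, 820, ∅, ∅, ∅, ∅]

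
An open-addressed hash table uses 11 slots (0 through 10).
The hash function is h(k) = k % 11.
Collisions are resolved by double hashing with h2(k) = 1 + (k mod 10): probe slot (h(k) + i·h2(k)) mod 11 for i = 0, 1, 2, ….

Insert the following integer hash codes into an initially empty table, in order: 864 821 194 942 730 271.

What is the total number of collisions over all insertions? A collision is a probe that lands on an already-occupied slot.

864: h=6 -> slot 6
821: h=7 -> slot 7
194: h=7, h2=5, probe 7,1 -> slot 1
942: h=7, h2=3, probe 7,10 -> slot 10
730: h=4 -> slot 4
271: h=7, h2=2, probe 7,9 -> slot 9
Table: [-, 194, -, -, 730, -, 864, 821, -, 271, 942]

3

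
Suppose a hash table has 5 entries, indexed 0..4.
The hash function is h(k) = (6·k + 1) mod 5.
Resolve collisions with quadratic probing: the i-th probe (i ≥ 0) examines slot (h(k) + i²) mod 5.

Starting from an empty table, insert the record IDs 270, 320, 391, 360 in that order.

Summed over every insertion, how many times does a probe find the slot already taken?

4

Insert 270: h=1, slot 1 empty => index 1.
Insert 320: h=1, slot 1 occupied => index 2.
Insert 391: h=2, slot 2 occupied => index 3.
Insert 360: h=1, slots 1,2 occupied => index 0.
Table: [360, 270, 320, 391, ∅]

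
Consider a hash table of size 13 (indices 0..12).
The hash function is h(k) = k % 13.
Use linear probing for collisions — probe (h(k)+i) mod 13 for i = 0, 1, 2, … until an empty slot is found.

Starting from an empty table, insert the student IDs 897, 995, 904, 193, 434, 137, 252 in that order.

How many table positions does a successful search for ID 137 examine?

3

Insert 897: h=0, slot 0 empty → index 0.
Insert 995: h=7, slot 7 empty → index 7.
Insert 904: h=7, slot 7 occupied → index 8.
Insert 193: h=11, slot 11 empty → index 11.
Insert 434: h=5, slot 5 empty → index 5.
Insert 137: h=7, slots 7,8 occupied → index 9.
Insert 252: h=5, slot 5 occupied → index 6.
Table: [897, —, —, —, —, 434, 252, 995, 904, 137, —, 193, —]
Lookup 137: h=7, probe 7,8,9 → found at 9.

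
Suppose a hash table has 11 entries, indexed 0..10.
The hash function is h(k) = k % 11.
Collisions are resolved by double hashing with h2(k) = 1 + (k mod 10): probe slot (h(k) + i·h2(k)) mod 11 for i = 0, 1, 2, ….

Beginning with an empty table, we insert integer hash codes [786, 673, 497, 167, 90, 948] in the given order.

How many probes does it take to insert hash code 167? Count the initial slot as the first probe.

786: h=5 => slot 5
673: h=2 => slot 2
497: h=2, h2=8, probe 2,10 => slot 10
167: h=2, h2=8, probe 2,10,7 => slot 7
90: h=2, h2=1, probe 2,3 => slot 3
948: h=2, h2=9, probe 2,0 => slot 0
Table: [948, ., 673, 90, ., 786, ., 167, ., ., 497]

3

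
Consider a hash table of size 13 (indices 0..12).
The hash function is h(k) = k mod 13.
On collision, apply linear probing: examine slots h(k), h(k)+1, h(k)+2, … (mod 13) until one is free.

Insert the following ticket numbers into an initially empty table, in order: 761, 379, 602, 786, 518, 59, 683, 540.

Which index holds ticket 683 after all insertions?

9

Insert 761: h=7, slot 7 empty -> index 7.
Insert 379: h=2, slot 2 empty -> index 2.
Insert 602: h=4, slot 4 empty -> index 4.
Insert 786: h=6, slot 6 empty -> index 6.
Insert 518: h=11, slot 11 empty -> index 11.
Insert 59: h=7, slot 7 occupied -> index 8.
Insert 683: h=7, slots 7,8 occupied -> index 9.
Insert 540: h=7, slots 7,8,9 occupied -> index 10.
Table: [., ., 379, ., 602, ., 786, 761, 59, 683, 540, 518, .]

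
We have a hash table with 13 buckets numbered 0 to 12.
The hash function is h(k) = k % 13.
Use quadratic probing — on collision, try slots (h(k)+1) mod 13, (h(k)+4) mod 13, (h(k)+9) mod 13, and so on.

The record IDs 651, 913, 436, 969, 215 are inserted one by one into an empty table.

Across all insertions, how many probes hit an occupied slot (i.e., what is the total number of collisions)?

3

651 hashes to 1; slot 1 is free → place at 1.
913 hashes to 3; slot 3 is free → place at 3.
436 hashes to 7; slot 7 is free → place at 7.
969 hashes to 7; 7 taken → place at 8.
215 hashes to 7; 7,8 taken → place at 11.
Table: [_, 651, _, 913, _, _, _, 436, 969, _, _, 215, _]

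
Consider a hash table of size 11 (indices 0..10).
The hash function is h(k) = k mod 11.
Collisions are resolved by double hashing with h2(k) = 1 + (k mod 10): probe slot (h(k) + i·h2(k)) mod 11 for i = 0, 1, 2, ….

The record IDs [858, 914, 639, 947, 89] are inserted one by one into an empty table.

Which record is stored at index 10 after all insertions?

858: h=0 -> slot 0
914: h=1 -> slot 1
639: h=1, h2=10, probe 1,0,10 -> slot 10
947: h=1, h2=8, probe 1,9 -> slot 9
89: h=1, h2=10, probe 1,0,10,9,8 -> slot 8
Table: [858, 914, ∅, ∅, ∅, ∅, ∅, ∅, 89, 947, 639]

639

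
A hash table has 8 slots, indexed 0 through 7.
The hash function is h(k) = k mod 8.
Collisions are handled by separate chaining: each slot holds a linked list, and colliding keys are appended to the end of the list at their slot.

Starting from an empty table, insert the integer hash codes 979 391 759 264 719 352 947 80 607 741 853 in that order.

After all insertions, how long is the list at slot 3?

979 → bucket 3
391 → bucket 7
759 → bucket 7 (collision)
264 → bucket 0
719 → bucket 7 (collision)
352 → bucket 0 (collision)
947 → bucket 3 (collision)
80 → bucket 0 (collision)
607 → bucket 7 (collision)
741 → bucket 5
853 → bucket 5 (collision)
Final buckets:
0: 264 -> 352 -> 80
1: ∅
2: ∅
3: 979 -> 947
4: ∅
5: 741 -> 853
6: ∅
7: 391 -> 759 -> 719 -> 607

2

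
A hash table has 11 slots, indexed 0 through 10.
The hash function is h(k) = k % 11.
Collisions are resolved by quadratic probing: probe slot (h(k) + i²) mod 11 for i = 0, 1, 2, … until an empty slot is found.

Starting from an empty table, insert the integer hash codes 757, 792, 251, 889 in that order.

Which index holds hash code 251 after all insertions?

757 hashes to 9; slot 9 is free -> place at 9.
792 hashes to 0; slot 0 is free -> place at 0.
251 hashes to 9; 9 taken -> place at 10.
889 hashes to 9; 9,10 taken -> place at 2.
Table: [792, ∅, 889, ∅, ∅, ∅, ∅, ∅, ∅, 757, 251]

10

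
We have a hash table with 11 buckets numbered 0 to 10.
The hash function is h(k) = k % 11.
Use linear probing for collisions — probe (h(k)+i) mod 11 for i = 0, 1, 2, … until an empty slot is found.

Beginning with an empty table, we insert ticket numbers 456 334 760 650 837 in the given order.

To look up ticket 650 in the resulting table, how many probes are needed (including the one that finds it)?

2

456: h=5 → slot 5
334: h=4 → slot 4
760: h=1 → slot 1
650: h=1, probe 1,2 → slot 2
837: h=1, probe 1,2,3 → slot 3
Table: [_, 760, 650, 837, 334, 456, _, _, _, _, _]
Lookup 650: h=1, probe 1,2 → found at 2.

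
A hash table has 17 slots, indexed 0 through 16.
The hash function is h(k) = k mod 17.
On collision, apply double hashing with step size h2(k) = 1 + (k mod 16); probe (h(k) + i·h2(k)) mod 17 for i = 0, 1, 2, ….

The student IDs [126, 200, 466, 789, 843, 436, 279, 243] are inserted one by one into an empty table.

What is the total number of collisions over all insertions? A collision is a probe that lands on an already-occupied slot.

126 hashes to 7; slot 7 is free => place at 7.
200 hashes to 13; slot 13 is free => place at 13.
466 hashes to 7, h2=3; 7 taken => place at 10.
789 hashes to 7, h2=6; 7,13 taken => place at 2.
843 hashes to 10, h2=12; 10 taken => place at 5.
436 hashes to 11; slot 11 is free => place at 11.
279 hashes to 7, h2=8; 7 taken => place at 15.
243 hashes to 5, h2=4; 5 taken => place at 9.
Table: [., ., 789, ., ., 843, ., 126, ., 243, 466, 436, ., 200, ., 279, .]

6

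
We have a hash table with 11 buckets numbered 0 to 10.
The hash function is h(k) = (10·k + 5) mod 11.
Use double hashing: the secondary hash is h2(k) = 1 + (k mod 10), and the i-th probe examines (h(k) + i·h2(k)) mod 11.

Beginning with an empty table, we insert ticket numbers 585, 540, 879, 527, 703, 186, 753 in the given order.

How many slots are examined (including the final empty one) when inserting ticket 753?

3

585: h=3 → slot 3
540: h=4 → slot 4
879: h=6 → slot 6
527: h=6, h2=8, probe 6,3,0 → slot 0
703: h=6, h2=4, probe 6,10 → slot 10
186: h=6, h2=7, probe 6,2 → slot 2
753: h=0, h2=4, probe 0,4,8 → slot 8
Table: [527, ., 186, 585, 540, ., 879, ., 753, ., 703]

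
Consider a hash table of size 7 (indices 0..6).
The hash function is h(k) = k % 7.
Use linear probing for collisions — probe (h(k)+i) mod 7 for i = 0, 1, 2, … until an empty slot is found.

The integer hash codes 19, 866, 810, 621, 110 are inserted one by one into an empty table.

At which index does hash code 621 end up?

19: h=5 -> slot 5
866: h=5, probe 5,6 -> slot 6
810: h=5, probe 5,6,0 -> slot 0
621: h=5, probe 5,6,0,1 -> slot 1
110: h=5, probe 5,6,0,1,2 -> slot 2
Table: [810, 621, 110, —, —, 19, 866]

1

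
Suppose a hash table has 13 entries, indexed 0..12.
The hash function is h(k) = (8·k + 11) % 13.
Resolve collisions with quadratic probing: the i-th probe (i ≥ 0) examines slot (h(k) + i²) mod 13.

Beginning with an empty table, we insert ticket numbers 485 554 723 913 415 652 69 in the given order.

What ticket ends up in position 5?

485 hashes to 4; slot 4 is free => place at 4.
554 hashes to 10; slot 10 is free => place at 10.
723 hashes to 10; 10 taken => place at 11.
913 hashes to 9; slot 9 is free => place at 9.
415 hashes to 3; slot 3 is free => place at 3.
652 hashes to 1; slot 1 is free => place at 1.
69 hashes to 4; 4 taken => place at 5.
Table: [∅, 652, ∅, 415, 485, 69, ∅, ∅, ∅, 913, 554, 723, ∅]

69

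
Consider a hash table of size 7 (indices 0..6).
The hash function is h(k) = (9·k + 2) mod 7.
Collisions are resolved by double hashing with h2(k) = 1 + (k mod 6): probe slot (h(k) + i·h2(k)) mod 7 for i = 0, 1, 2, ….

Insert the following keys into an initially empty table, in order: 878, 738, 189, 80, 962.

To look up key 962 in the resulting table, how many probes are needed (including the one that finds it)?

3

878: h=1 => slot 1
738: h=1, h2=1, probe 1,2 => slot 2
189: h=2, h2=4, probe 2,6 => slot 6
80: h=1, h2=3, probe 1,4 => slot 4
962: h=1, h2=3, probe 1,4,0 => slot 0
Table: [962, 878, 738, ., 80, ., 189]
Lookup 962: h=1, h2=3, probe 1,4,0 → found at 0.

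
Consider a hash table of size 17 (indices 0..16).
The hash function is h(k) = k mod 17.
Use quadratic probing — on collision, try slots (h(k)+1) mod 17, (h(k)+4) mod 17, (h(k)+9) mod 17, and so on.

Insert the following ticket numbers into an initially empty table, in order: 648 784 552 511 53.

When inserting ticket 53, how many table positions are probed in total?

648: h=2 → slot 2
784: h=2, probe 2,3 → slot 3
552: h=8 → slot 8
511: h=1 → slot 1
53: h=2, probe 2,3,6 → slot 6
Table: [∅, 511, 648, 784, ∅, ∅, 53, ∅, 552, ∅, ∅, ∅, ∅, ∅, ∅, ∅, ∅]

3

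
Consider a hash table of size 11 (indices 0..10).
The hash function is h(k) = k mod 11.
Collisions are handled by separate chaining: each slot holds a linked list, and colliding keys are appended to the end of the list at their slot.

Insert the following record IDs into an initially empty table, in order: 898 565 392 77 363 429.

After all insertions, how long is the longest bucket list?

3

Insert 898: h=7, bucket 7 empty -> new chain.
Insert 565: h=4, bucket 4 empty -> new chain.
Insert 392: h=7, bucket 7 nonempty -> append to chain.
Insert 77: h=0, bucket 0 empty -> new chain.
Insert 363: h=0, bucket 0 nonempty -> append to chain.
Insert 429: h=0, bucket 0 nonempty -> append to chain.
Final buckets:
0: 77 -> 363 -> 429
1: ∅
2: ∅
3: ∅
4: 565
5: ∅
6: ∅
7: 898 -> 392
8: ∅
9: ∅
10: ∅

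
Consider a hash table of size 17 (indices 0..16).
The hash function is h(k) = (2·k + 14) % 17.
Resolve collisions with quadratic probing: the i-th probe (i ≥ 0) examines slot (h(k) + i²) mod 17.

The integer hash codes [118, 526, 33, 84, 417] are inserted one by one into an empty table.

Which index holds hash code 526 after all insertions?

118 hashes to 12; slot 12 is free -> place at 12.
526 hashes to 12; 12 taken -> place at 13.
33 hashes to 12; 12,13 taken -> place at 16.
84 hashes to 12; 12,13,16 taken -> place at 4.
417 hashes to 15; slot 15 is free -> place at 15.
Table: [∅, ∅, ∅, ∅, 84, ∅, ∅, ∅, ∅, ∅, ∅, ∅, 118, 526, ∅, 417, 33]

13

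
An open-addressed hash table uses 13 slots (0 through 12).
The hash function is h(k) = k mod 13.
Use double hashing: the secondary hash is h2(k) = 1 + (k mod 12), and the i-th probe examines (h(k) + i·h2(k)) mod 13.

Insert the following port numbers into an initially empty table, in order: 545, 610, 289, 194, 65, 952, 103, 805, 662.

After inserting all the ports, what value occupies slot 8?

545 hashes to 12; slot 12 is free -> place at 12.
610 hashes to 12, h2=11; 12 taken -> place at 10.
289 hashes to 3; slot 3 is free -> place at 3.
194 hashes to 12, h2=3; 12 taken -> place at 2.
65 hashes to 0; slot 0 is free -> place at 0.
952 hashes to 3, h2=5; 3 taken -> place at 8.
103 hashes to 12, h2=8; 12 taken -> place at 7.
805 hashes to 12, h2=2; 12 taken -> place at 1.
662 hashes to 12, h2=3; 12,2 taken -> place at 5.
Table: [65, 805, 194, 289, —, 662, —, 103, 952, —, 610, —, 545]

952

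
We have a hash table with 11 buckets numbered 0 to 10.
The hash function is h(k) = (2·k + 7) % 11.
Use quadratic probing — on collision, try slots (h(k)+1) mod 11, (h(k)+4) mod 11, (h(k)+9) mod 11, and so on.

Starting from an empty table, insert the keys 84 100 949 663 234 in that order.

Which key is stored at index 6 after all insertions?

234

84 hashes to 10; slot 10 is free => place at 10.
100 hashes to 9; slot 9 is free => place at 9.
949 hashes to 2; slot 2 is free => place at 2.
663 hashes to 2; 2 taken => place at 3.
234 hashes to 2; 2,3 taken => place at 6.
Table: [-, -, 949, 663, -, -, 234, -, -, 100, 84]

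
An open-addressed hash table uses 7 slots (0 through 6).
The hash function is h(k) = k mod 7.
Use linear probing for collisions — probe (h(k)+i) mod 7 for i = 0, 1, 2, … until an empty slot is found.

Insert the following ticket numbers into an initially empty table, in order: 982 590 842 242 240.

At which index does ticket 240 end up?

6

982 hashes to 2; slot 2 is free → place at 2.
590 hashes to 2; 2 taken → place at 3.
842 hashes to 2; 2,3 taken → place at 4.
242 hashes to 4; 4 taken → place at 5.
240 hashes to 2; 2,3,4,5 taken → place at 6.
Table: [—, —, 982, 590, 842, 242, 240]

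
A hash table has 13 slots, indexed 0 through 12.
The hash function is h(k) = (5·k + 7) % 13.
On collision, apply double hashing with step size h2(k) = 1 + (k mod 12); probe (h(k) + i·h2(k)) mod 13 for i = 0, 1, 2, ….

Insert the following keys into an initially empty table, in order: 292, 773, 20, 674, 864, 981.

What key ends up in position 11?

292

292 hashes to 11; slot 11 is free → place at 11.
773 hashes to 11, h2=6; 11 taken → place at 4.
20 hashes to 3; slot 3 is free → place at 3.
674 hashes to 10; slot 10 is free → place at 10.
864 hashes to 11, h2=1; 11 taken → place at 12.
981 hashes to 11, h2=10; 11 taken → place at 8.
Table: [., ., ., 20, 773, ., ., ., 981, ., 674, 292, 864]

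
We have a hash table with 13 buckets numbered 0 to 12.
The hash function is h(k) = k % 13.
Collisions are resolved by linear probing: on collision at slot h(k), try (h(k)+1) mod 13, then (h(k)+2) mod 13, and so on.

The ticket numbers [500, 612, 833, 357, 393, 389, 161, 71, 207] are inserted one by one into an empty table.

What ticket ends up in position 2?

833

500 hashes to 6; slot 6 is free -> place at 6.
612 hashes to 1; slot 1 is free -> place at 1.
833 hashes to 1; 1 taken -> place at 2.
357 hashes to 6; 6 taken -> place at 7.
393 hashes to 3; slot 3 is free -> place at 3.
389 hashes to 12; slot 12 is free -> place at 12.
161 hashes to 5; slot 5 is free -> place at 5.
71 hashes to 6; 6,7 taken -> place at 8.
207 hashes to 12; 12 taken -> place at 0.
Table: [207, 612, 833, 393, ., 161, 500, 357, 71, ., ., ., 389]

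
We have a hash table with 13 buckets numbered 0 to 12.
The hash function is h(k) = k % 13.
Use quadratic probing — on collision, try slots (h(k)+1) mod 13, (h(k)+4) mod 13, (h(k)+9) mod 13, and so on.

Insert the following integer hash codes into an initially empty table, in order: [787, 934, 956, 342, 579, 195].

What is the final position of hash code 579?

Insert 787: h=7, slot 7 empty => index 7.
Insert 934: h=11, slot 11 empty => index 11.
Insert 956: h=7, slot 7 occupied => index 8.
Insert 342: h=4, slot 4 empty => index 4.
Insert 579: h=7, slots 7,8,11 occupied => index 3.
Insert 195: h=0, slot 0 empty => index 0.
Table: [195, ∅, ∅, 579, 342, ∅, ∅, 787, 956, ∅, ∅, 934, ∅]

3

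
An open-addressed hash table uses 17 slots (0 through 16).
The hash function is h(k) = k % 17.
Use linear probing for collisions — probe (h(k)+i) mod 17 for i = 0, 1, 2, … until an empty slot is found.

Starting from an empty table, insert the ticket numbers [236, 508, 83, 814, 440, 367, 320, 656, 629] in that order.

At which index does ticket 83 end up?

0

236: h=15 -> slot 15
508: h=15, probe 15,16 -> slot 16
83: h=15, probe 15,16,0 -> slot 0
814: h=15, probe 15,16,0,1 -> slot 1
440: h=15, probe 15,16,0,1,2 -> slot 2
367: h=10 -> slot 10
320: h=14 -> slot 14
656: h=10, probe 10,11 -> slot 11
629: h=0, probe 0,1,2,3 -> slot 3
Table: [83, 814, 440, 629, —, —, —, —, —, —, 367, 656, —, —, 320, 236, 508]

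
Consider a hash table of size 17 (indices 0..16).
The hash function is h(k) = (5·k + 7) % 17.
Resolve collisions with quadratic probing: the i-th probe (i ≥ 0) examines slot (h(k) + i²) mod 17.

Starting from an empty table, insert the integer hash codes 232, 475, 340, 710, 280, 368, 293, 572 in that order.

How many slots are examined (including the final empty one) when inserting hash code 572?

3

232 hashes to 11; slot 11 is free => place at 11.
475 hashes to 2; slot 2 is free => place at 2.
340 hashes to 7; slot 7 is free => place at 7.
710 hashes to 4; slot 4 is free => place at 4.
280 hashes to 13; slot 13 is free => place at 13.
368 hashes to 11; 11 taken => place at 12.
293 hashes to 10; slot 10 is free => place at 10.
572 hashes to 11; 11,12 taken => place at 15.
Table: [_, _, 475, _, 710, _, _, 340, _, _, 293, 232, 368, 280, _, 572, _]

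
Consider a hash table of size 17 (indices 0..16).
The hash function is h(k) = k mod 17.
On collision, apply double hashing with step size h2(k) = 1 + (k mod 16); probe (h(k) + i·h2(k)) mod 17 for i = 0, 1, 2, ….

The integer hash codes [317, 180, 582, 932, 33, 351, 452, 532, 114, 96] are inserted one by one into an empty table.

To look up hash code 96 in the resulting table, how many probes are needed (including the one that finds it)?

3

Insert 317: h=11, slot 11 empty => index 11.
Insert 180: h=10, slot 10 empty => index 10.
Insert 582: h=4, slot 4 empty => index 4.
Insert 932: h=14, slot 14 empty => index 14.
Insert 33: h=16, slot 16 empty => index 16.
Insert 351: h=11, h2=16, slots 11,10 occupied => index 9.
Insert 452: h=10, h2=5, slot 10 occupied => index 15.
Insert 532: h=5, slot 5 empty => index 5.
Insert 114: h=12, slot 12 empty => index 12.
Insert 96: h=11, h2=1, slots 11,12 occupied => index 13.
Table: [—, —, —, —, 582, 532, —, —, —, 351, 180, 317, 114, 96, 932, 452, 33]
Lookup 96: h=11, h2=1, probe 11,12,13 → found at 13.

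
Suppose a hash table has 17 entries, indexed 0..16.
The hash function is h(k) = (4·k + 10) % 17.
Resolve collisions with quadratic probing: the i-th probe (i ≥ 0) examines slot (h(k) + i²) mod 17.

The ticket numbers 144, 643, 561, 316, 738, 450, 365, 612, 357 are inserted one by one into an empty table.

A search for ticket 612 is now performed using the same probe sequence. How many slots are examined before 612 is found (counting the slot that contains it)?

2

144 hashes to 8; slot 8 is free => place at 8.
643 hashes to 15; slot 15 is free => place at 15.
561 hashes to 10; slot 10 is free => place at 10.
316 hashes to 16; slot 16 is free => place at 16.
738 hashes to 4; slot 4 is free => place at 4.
450 hashes to 8; 8 taken => place at 9.
365 hashes to 8; 8,9 taken => place at 12.
612 hashes to 10; 10 taken => place at 11.
357 hashes to 10; 10,11 taken => place at 14.
Table: [—, —, —, —, 738, —, —, —, 144, 450, 561, 612, 365, —, 357, 643, 316]
Lookup 612: h=10, probe 10,11 → found at 11.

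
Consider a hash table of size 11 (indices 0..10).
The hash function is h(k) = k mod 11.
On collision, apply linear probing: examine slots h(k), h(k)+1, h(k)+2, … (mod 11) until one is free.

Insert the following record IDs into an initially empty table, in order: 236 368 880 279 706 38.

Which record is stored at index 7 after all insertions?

38

Insert 236: h=5, slot 5 empty → index 5.
Insert 368: h=5, slot 5 occupied → index 6.
Insert 880: h=0, slot 0 empty → index 0.
Insert 279: h=4, slot 4 empty → index 4.
Insert 706: h=2, slot 2 empty → index 2.
Insert 38: h=5, slots 5,6 occupied → index 7.
Table: [880, _, 706, _, 279, 236, 368, 38, _, _, _]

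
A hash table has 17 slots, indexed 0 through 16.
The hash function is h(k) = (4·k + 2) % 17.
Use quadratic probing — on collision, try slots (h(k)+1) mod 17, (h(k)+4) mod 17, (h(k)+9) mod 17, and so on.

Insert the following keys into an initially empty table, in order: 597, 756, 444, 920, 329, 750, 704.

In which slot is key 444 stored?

11

597 hashes to 10; slot 10 is free => place at 10.
756 hashes to 0; slot 0 is free => place at 0.
444 hashes to 10; 10 taken => place at 11.
920 hashes to 10; 10,11 taken => place at 14.
329 hashes to 9; slot 9 is free => place at 9.
750 hashes to 10; 10,11,14 taken => place at 2.
704 hashes to 13; slot 13 is free => place at 13.
Table: [756, _, 750, _, _, _, _, _, _, 329, 597, 444, _, 704, 920, _, _]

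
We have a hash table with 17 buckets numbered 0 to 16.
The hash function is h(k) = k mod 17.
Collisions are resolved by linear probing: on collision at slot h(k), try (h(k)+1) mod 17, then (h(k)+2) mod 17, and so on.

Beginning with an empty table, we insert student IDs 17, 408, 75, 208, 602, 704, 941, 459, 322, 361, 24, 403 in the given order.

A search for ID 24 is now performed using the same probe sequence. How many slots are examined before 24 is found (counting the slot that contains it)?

4

17: h=0 => slot 0
408: h=0, probe 0,1 => slot 1
75: h=7 => slot 7
208: h=4 => slot 4
602: h=7, probe 7,8 => slot 8
704: h=7, probe 7,8,9 => slot 9
941: h=6 => slot 6
459: h=0, probe 0,1,2 => slot 2
322: h=16 => slot 16
361: h=4, probe 4,5 => slot 5
24: h=7, probe 7,8,9,10 => slot 10
403: h=12 => slot 12
Table: [17, 408, 459, ∅, 208, 361, 941, 75, 602, 704, 24, ∅, 403, ∅, ∅, ∅, 322]
Lookup 24: h=7, probe 7,8,9,10 → found at 10.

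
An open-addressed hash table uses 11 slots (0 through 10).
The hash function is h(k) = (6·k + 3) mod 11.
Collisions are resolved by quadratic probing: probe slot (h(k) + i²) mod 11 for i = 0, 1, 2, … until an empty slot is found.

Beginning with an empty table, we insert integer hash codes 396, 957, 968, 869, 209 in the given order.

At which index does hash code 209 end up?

8

396: h=3 -> slot 3
957: h=3, probe 3,4 -> slot 4
968: h=3, probe 3,4,7 -> slot 7
869: h=3, probe 3,4,7,1 -> slot 1
209: h=3, probe 3,4,7,1,8 -> slot 8
Table: [_, 869, _, 396, 957, _, _, 968, 209, _, _]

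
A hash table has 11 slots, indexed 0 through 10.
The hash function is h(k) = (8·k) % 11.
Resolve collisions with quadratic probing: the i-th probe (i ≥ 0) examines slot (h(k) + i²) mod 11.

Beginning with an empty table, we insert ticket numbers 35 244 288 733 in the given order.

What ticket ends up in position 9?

35 hashes to 5; slot 5 is free -> place at 5.
244 hashes to 5; 5 taken -> place at 6.
288 hashes to 5; 5,6 taken -> place at 9.
733 hashes to 1; slot 1 is free -> place at 1.
Table: [., 733, ., ., ., 35, 244, ., ., 288, .]

288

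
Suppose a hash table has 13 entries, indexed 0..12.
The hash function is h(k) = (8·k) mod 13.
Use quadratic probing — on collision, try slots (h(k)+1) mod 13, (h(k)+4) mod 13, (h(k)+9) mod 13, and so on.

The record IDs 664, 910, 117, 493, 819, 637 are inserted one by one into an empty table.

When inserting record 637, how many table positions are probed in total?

4

Insert 664: h=8, slot 8 empty → index 8.
Insert 910: h=0, slot 0 empty → index 0.
Insert 117: h=0, slot 0 occupied → index 1.
Insert 493: h=5, slot 5 empty → index 5.
Insert 819: h=0, slots 0,1 occupied → index 4.
Insert 637: h=0, slots 0,1,4 occupied → index 9.
Table: [910, 117, ., ., 819, 493, ., ., 664, 637, ., ., .]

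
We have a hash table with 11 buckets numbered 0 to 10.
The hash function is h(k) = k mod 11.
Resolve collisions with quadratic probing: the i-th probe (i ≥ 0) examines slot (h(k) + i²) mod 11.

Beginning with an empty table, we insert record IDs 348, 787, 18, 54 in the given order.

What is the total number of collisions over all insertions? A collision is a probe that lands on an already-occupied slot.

348 hashes to 7; slot 7 is free -> place at 7.
787 hashes to 6; slot 6 is free -> place at 6.
18 hashes to 7; 7 taken -> place at 8.
54 hashes to 10; slot 10 is free -> place at 10.
Table: [-, -, -, -, -, -, 787, 348, 18, -, 54]

1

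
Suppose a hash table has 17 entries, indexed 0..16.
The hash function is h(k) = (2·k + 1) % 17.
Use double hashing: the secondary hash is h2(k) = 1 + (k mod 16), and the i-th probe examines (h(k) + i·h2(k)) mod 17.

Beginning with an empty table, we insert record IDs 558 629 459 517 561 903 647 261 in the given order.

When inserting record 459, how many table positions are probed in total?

2

558 hashes to 12; slot 12 is free => place at 12.
629 hashes to 1; slot 1 is free => place at 1.
459 hashes to 1, h2=12; 1 taken => place at 13.
517 hashes to 15; slot 15 is free => place at 15.
561 hashes to 1, h2=2; 1 taken => place at 3.
903 hashes to 5; slot 5 is free => place at 5.
647 hashes to 3, h2=8; 3 taken => place at 11.
261 hashes to 13, h2=6; 13 taken => place at 2.
Table: [—, 629, 261, 561, —, 903, —, —, —, —, —, 647, 558, 459, —, 517, —]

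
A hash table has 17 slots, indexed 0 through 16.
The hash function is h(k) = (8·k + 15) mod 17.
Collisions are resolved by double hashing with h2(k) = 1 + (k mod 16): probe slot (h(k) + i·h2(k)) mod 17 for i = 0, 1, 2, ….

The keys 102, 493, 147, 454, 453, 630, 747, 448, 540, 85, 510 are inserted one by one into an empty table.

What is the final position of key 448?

13

102 hashes to 15; slot 15 is free => place at 15.
493 hashes to 15, h2=14; 15 taken => place at 12.
147 hashes to 1; slot 1 is free => place at 1.
454 hashes to 9; slot 9 is free => place at 9.
453 hashes to 1, h2=6; 1 taken => place at 7.
630 hashes to 6; slot 6 is free => place at 6.
747 hashes to 7, h2=12; 7 taken => place at 2.
448 hashes to 12, h2=1; 12 taken => place at 13.
540 hashes to 0; slot 0 is free => place at 0.
85 hashes to 15, h2=6; 15 taken => place at 4.
510 hashes to 15, h2=15; 15,13 taken => place at 11.
Table: [540, 147, 747, -, 85, -, 630, 453, -, 454, -, 510, 493, 448, -, 102, -]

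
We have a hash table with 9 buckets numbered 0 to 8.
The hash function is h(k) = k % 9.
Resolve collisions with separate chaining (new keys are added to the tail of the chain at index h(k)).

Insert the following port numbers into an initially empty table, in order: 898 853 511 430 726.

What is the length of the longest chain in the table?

4

Insert 898: h=7, bucket 7 empty -> new chain.
Insert 853: h=7, bucket 7 nonempty -> append to chain.
Insert 511: h=7, bucket 7 nonempty -> append to chain.
Insert 430: h=7, bucket 7 nonempty -> append to chain.
Insert 726: h=6, bucket 6 empty -> new chain.
Final buckets:
0: ∅
1: ∅
2: ∅
3: ∅
4: ∅
5: ∅
6: 726
7: 898 -> 853 -> 511 -> 430
8: ∅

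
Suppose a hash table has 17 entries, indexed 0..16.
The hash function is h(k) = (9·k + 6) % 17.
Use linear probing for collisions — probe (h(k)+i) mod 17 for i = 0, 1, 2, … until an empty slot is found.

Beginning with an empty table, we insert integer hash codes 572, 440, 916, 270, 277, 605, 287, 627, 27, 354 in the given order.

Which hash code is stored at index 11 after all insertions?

605

572: h=3 → slot 3
440: h=5 → slot 5
916: h=5, probe 5,6 → slot 6
270: h=5, probe 5,6,7 → slot 7
277: h=0 → slot 0
605: h=11 → slot 11
287: h=5, probe 5,6,7,8 → slot 8
627: h=5, probe 5,6,7,8,9 → slot 9
27: h=11, probe 11,12 → slot 12
354: h=13 → slot 13
Table: [277, ., ., 572, ., 440, 916, 270, 287, 627, ., 605, 27, 354, ., ., .]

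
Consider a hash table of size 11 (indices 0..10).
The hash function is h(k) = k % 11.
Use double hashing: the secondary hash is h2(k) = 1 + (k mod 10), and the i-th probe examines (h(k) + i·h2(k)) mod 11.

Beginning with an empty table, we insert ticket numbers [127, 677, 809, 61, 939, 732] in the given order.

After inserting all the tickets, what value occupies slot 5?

127: h=6 => slot 6
677: h=6, h2=8, probe 6,3 => slot 3
809: h=6, h2=10, probe 6,5 => slot 5
61: h=6, h2=2, probe 6,8 => slot 8
939: h=4 => slot 4
732: h=6, h2=3, probe 6,9 => slot 9
Table: [_, _, _, 677, 939, 809, 127, _, 61, 732, _]

809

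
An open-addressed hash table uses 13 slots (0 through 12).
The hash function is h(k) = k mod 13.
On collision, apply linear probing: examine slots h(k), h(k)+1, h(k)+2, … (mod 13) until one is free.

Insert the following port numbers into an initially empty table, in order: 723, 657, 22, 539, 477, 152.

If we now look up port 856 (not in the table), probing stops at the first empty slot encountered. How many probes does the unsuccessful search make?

Insert 723: h=8, slot 8 empty => index 8.
Insert 657: h=7, slot 7 empty => index 7.
Insert 22: h=9, slot 9 empty => index 9.
Insert 539: h=6, slot 6 empty => index 6.
Insert 477: h=9, slot 9 occupied => index 10.
Insert 152: h=9, slots 9,10 occupied => index 11.
Table: [∅, ∅, ∅, ∅, ∅, ∅, 539, 657, 723, 22, 477, 152, ∅]
Lookup 856: h=11, probe 11,12 → slot 12 empty, not found.

2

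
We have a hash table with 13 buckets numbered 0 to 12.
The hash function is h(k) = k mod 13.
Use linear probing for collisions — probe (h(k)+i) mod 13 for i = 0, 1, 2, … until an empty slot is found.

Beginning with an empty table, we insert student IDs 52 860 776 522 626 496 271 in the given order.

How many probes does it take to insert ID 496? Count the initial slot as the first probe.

4

Insert 52: h=0, slot 0 empty => index 0.
Insert 860: h=2, slot 2 empty => index 2.
Insert 776: h=9, slot 9 empty => index 9.
Insert 522: h=2, slot 2 occupied => index 3.
Insert 626: h=2, slots 2,3 occupied => index 4.
Insert 496: h=2, slots 2,3,4 occupied => index 5.
Insert 271: h=11, slot 11 empty => index 11.
Table: [52, _, 860, 522, 626, 496, _, _, _, 776, _, 271, _]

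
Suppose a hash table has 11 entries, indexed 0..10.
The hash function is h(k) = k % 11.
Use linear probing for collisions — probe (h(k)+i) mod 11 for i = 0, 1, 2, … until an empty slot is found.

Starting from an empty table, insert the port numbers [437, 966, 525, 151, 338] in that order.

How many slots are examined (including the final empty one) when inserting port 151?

Insert 437: h=8, slot 8 empty -> index 8.
Insert 966: h=9, slot 9 empty -> index 9.
Insert 525: h=8, slots 8,9 occupied -> index 10.
Insert 151: h=8, slots 8,9,10 occupied -> index 0.
Insert 338: h=8, slots 8,9,10,0 occupied -> index 1.
Table: [151, 338, ∅, ∅, ∅, ∅, ∅, ∅, 437, 966, 525]

4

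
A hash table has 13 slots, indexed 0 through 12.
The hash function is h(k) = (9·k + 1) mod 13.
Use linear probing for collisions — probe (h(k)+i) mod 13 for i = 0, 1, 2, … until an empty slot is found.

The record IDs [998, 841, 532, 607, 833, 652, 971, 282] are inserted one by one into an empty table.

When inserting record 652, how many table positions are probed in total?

2

998: h=0 → slot 0
841: h=4 → slot 4
532: h=5 → slot 5
607: h=4, probe 4,5,6 → slot 6
833: h=10 → slot 10
652: h=6, probe 6,7 → slot 7
971: h=4, probe 4,5,6,7,8 → slot 8
282: h=4, probe 4,5,6,7,8,9 → slot 9
Table: [998, _, _, _, 841, 532, 607, 652, 971, 282, 833, _, _]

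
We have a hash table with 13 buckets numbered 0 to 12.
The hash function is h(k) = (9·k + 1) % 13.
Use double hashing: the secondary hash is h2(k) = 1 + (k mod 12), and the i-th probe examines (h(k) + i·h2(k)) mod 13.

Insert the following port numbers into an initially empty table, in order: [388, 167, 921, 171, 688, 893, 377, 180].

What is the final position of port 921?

6

388 hashes to 9; slot 9 is free => place at 9.
167 hashes to 9, h2=12; 9 taken => place at 8.
921 hashes to 9, h2=10; 9 taken => place at 6.
171 hashes to 6, h2=4; 6 taken => place at 10.
688 hashes to 5; slot 5 is free => place at 5.
893 hashes to 4; slot 4 is free => place at 4.
377 hashes to 1; slot 1 is free => place at 1.
180 hashes to 9, h2=1; 9,10 taken => place at 11.
Table: [_, 377, _, _, 893, 688, 921, _, 167, 388, 171, 180, _]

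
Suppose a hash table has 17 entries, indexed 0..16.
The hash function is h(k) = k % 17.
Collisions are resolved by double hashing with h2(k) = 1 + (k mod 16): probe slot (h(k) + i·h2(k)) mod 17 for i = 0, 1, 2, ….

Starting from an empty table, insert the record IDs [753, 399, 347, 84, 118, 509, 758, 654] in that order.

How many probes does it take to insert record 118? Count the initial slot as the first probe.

2

Insert 753: h=5, slot 5 empty => index 5.
Insert 399: h=8, slot 8 empty => index 8.
Insert 347: h=7, slot 7 empty => index 7.
Insert 84: h=16, slot 16 empty => index 16.
Insert 118: h=16, h2=7, slot 16 occupied => index 6.
Insert 509: h=16, h2=14, slot 16 occupied => index 13.
Insert 758: h=10, slot 10 empty => index 10.
Insert 654: h=8, h2=15, slots 8,6 occupied => index 4.
Table: [_, _, _, _, 654, 753, 118, 347, 399, _, 758, _, _, 509, _, _, 84]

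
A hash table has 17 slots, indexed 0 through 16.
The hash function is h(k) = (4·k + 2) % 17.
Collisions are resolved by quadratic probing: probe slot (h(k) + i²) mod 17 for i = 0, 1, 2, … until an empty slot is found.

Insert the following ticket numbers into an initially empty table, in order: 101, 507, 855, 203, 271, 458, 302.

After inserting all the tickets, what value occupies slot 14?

458

101: h=15 => slot 15
507: h=7 => slot 7
855: h=5 => slot 5
203: h=15, probe 15,16 => slot 16
271: h=15, probe 15,16,2 => slot 2
458: h=15, probe 15,16,2,7,14 => slot 14
302: h=3 => slot 3
Table: [., ., 271, 302, ., 855, ., 507, ., ., ., ., ., ., 458, 101, 203]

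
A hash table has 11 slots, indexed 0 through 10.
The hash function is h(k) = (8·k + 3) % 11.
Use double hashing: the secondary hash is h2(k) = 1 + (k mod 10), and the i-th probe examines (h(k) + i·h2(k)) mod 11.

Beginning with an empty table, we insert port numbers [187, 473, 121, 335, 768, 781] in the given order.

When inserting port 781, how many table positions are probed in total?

187: h=3 => slot 3
473: h=3, h2=4, probe 3,7 => slot 7
121: h=3, h2=2, probe 3,5 => slot 5
335: h=10 => slot 10
768: h=9 => slot 9
781: h=3, h2=2, probe 3,5,7,9,0 => slot 0
Table: [781, ∅, ∅, 187, ∅, 121, ∅, 473, ∅, 768, 335]

5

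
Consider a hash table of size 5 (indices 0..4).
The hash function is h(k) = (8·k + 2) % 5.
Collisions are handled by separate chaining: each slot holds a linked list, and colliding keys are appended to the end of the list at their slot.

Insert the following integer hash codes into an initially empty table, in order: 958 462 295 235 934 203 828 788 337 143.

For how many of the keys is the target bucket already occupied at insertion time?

6

Insert 958: h=1, bucket 1 empty → new chain.
Insert 462: h=3, bucket 3 empty → new chain.
Insert 295: h=2, bucket 2 empty → new chain.
Insert 235: h=2, bucket 2 nonempty → append to chain.
Insert 934: h=4, bucket 4 empty → new chain.
Insert 203: h=1, bucket 1 nonempty → append to chain.
Insert 828: h=1, bucket 1 nonempty → append to chain.
Insert 788: h=1, bucket 1 nonempty → append to chain.
Insert 337: h=3, bucket 3 nonempty → append to chain.
Insert 143: h=1, bucket 1 nonempty → append to chain.
Final buckets:
0: ∅
1: 958 -> 203 -> 828 -> 788 -> 143
2: 295 -> 235
3: 462 -> 337
4: 934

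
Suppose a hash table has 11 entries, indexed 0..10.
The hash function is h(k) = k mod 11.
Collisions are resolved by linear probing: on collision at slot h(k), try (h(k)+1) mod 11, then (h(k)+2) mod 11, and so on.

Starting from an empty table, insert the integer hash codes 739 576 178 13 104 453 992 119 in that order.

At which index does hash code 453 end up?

Insert 739: h=2, slot 2 empty → index 2.
Insert 576: h=4, slot 4 empty → index 4.
Insert 178: h=2, slot 2 occupied → index 3.
Insert 13: h=2, slots 2,3,4 occupied → index 5.
Insert 104: h=5, slot 5 occupied → index 6.
Insert 453: h=2, slots 2,3,4,5,6 occupied → index 7.
Insert 992: h=2, slots 2,3,4,5,6,7 occupied → index 8.
Insert 119: h=9, slot 9 empty → index 9.
Table: [—, —, 739, 178, 576, 13, 104, 453, 992, 119, —]

7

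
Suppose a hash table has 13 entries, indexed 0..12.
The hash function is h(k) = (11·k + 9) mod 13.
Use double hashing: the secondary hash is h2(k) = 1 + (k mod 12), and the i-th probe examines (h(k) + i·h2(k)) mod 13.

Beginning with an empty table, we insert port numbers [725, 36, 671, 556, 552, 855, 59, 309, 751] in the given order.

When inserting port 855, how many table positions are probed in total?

4

725: h=2 => slot 2
36: h=2, h2=1, probe 2,3 => slot 3
671: h=6 => slot 6
556: h=2, h2=5, probe 2,7 => slot 7
552: h=10 => slot 10
855: h=2, h2=4, probe 2,6,10,1 => slot 1
59: h=8 => slot 8
309: h=2, h2=10, probe 2,12 => slot 12
751: h=2, h2=8, probe 2,10,5 => slot 5
Table: [—, 855, 725, 36, —, 751, 671, 556, 59, —, 552, —, 309]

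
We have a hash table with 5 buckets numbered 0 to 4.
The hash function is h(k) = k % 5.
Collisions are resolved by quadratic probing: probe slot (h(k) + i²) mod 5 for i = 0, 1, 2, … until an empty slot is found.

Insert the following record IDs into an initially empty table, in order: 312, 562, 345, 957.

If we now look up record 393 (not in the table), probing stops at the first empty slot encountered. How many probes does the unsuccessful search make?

Insert 312: h=2, slot 2 empty -> index 2.
Insert 562: h=2, slot 2 occupied -> index 3.
Insert 345: h=0, slot 0 empty -> index 0.
Insert 957: h=2, slots 2,3 occupied -> index 1.
Table: [345, 957, 312, 562, ∅]
Lookup 393: h=3, probe 3,4 → slot 4 empty, not found.

2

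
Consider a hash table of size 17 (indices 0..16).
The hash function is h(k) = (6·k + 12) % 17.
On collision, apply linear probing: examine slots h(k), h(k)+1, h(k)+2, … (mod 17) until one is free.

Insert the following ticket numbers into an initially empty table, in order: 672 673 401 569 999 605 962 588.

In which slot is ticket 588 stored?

10

672: h=15 → slot 15
673: h=4 → slot 4
401: h=4, probe 4,5 → slot 5
569: h=9 → slot 9
999: h=5, probe 5,6 → slot 6
605: h=4, probe 4,5,6,7 → slot 7
962: h=4, probe 4,5,6,7,8 → slot 8
588: h=4, probe 4,5,6,7,8,9,10 → slot 10
Table: [∅, ∅, ∅, ∅, 673, 401, 999, 605, 962, 569, 588, ∅, ∅, ∅, ∅, 672, ∅]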